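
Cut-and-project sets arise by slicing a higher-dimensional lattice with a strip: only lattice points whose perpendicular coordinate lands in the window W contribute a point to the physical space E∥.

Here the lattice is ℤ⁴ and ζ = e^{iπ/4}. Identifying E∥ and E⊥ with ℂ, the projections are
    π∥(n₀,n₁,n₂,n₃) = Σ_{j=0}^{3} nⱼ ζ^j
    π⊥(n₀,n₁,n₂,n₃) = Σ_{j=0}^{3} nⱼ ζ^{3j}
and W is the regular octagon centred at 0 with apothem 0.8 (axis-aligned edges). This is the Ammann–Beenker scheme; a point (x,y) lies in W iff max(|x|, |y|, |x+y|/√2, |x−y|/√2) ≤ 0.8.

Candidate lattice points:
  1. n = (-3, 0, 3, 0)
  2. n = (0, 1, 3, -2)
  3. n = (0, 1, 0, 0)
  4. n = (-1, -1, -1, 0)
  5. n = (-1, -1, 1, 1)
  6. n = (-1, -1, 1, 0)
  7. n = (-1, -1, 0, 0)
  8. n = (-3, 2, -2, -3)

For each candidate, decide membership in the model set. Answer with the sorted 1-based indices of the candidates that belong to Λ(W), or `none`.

4, 7

π⊥(n) = n₀ + n₁ζ³ + n₂ζ⁶ + n₃ζ⁹ where ζ = e^{iπ/4}.
#1 (-3, 0, 3, 0): internal (-3.0000, -3.0000); octagon support 4.2426 vs apothem 0.8 → ∉ W
#2 (0, 1, 3, -2): internal (-2.1213, -3.7071); octagon support 4.1213 vs apothem 0.8 → ∉ W
#3 (0, 1, 0, 0): internal (-0.7071, 0.7071); octagon support 1.0000 vs apothem 0.8 → ∉ W
#4 (-1, -1, -1, 0): internal (-0.2929, 0.2929); octagon support 0.4142 vs apothem 0.8 → ∈ W
#5 (-1, -1, 1, 1): internal (0.4142, -1.0000); octagon support 1.0000 vs apothem 0.8 → ∉ W
#6 (-1, -1, 1, 0): internal (-0.2929, -1.7071); octagon support 1.7071 vs apothem 0.8 → ∉ W
#7 (-1, -1, 0, 0): internal (-0.2929, -0.7071); octagon support 0.7071 vs apothem 0.8 → ∈ W
#8 (-3, 2, -2, -3): internal (-6.5355, 1.2929); octagon support 6.5355 vs apothem 0.8 → ∉ W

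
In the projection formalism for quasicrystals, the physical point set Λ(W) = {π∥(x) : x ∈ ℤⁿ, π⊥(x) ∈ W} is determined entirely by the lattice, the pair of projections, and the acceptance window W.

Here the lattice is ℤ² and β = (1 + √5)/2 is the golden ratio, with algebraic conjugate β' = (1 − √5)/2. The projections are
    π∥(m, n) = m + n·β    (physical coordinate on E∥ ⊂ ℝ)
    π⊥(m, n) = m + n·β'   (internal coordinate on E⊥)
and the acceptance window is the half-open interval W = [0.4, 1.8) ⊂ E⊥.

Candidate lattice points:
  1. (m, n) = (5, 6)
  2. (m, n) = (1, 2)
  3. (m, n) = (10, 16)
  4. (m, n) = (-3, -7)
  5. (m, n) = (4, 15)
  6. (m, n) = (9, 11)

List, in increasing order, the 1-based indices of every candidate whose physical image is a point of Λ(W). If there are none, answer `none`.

1, 4

β' = (1−√5)/2 ≈ -0.6180.
candidate 1: (m,n)=(5,6) → π∥ = 5+6·β ≈ 14.7082, π⊥ = 5+6·β' ≈ 1.2918 ∈ [0.4, 1.8) ⇒ IN Λ
candidate 2: (m,n)=(1,2) → π∥ = 1+2·β ≈ 4.2361, π⊥ = 1+2·β' ≈ -0.2361 ∉ [0.4, 1.8) ⇒ out
candidate 3: (m,n)=(10,16) → π∥ = 10+16·β ≈ 35.8885, π⊥ = 10+16·β' ≈ 0.1115 ∉ [0.4, 1.8) ⇒ out
candidate 4: (m,n)=(-3,-7) → π∥ = -3-7·β ≈ -14.3262, π⊥ = -3-7·β' ≈ 1.3262 ∈ [0.4, 1.8) ⇒ IN Λ
candidate 5: (m,n)=(4,15) → π∥ = 4+15·β ≈ 28.2705, π⊥ = 4+15·β' ≈ -5.2705 ∉ [0.4, 1.8) ⇒ out
candidate 6: (m,n)=(9,11) → π∥ = 9+11·β ≈ 26.7984, π⊥ = 9+11·β' ≈ 2.2016 ∉ [0.4, 1.8) ⇒ out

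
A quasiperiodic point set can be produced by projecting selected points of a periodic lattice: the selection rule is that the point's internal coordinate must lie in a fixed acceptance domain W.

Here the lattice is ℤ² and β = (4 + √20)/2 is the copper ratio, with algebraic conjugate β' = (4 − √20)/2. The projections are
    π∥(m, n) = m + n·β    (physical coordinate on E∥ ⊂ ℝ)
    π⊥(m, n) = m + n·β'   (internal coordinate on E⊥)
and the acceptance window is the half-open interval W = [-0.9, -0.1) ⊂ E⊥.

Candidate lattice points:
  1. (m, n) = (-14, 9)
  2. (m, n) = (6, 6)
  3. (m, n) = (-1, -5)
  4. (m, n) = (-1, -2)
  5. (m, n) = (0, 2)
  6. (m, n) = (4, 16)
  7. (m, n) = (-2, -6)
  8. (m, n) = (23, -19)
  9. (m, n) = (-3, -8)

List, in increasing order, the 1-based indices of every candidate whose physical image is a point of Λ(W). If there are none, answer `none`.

4, 5, 7

β' = (4−√20)/2 ≈ -0.236068.
[1] lift (-14,9): star map gives -16.124612; window check -0.9 ≤ -16.124612 < -0.1 is false → out
[2] lift (6,6): star map gives 4.583592; window check -0.9 ≤ 4.583592 < -0.1 is false → out
[3] lift (-1,-5): star map gives 0.180340; window check -0.9 ≤ 0.180340 < -0.1 is false → out
[4] lift (-1,-2): star map gives -0.527864; window check -0.9 ≤ -0.527864 < -0.1 is true → IN Λ
[5] lift (0,2): star map gives -0.472136; window check -0.9 ≤ -0.472136 < -0.1 is true → IN Λ
[6] lift (4,16): star map gives 0.222912; window check -0.9 ≤ 0.222912 < -0.1 is false → out
[7] lift (-2,-6): star map gives -0.583592; window check -0.9 ≤ -0.583592 < -0.1 is true → IN Λ
[8] lift (23,-19): star map gives 27.485292; window check -0.9 ≤ 27.485292 < -0.1 is false → out
[9] lift (-3,-8): star map gives -1.111456; window check -0.9 ≤ -1.111456 < -0.1 is false → out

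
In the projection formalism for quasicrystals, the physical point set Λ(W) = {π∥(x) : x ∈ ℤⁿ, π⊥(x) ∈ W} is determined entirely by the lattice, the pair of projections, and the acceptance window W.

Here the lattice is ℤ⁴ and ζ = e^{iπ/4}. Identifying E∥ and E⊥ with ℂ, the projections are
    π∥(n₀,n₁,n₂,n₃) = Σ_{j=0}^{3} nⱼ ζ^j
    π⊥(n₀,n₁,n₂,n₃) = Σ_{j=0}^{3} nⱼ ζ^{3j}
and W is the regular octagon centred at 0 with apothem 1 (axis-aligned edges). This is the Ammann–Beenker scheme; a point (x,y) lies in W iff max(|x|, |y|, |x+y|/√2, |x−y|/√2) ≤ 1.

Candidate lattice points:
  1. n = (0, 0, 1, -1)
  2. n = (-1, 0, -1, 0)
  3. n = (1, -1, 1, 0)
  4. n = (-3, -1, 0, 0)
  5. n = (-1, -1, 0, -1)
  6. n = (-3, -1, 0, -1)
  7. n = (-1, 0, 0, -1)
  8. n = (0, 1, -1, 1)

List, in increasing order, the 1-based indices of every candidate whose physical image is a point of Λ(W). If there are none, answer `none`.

none

With ζ = e^{iπ/4} the internal vectors are ζ^0,ζ^3,ζ^6,ζ^9.
candidate 1: n = (0, 0, 1, -1) → π⊥ ≈ (-0.7071, -1.7071); max(|x|,|y|,|x±y|/√2) = 1.7071 > 1 ⇒ ∉ W
candidate 2: n = (-1, 0, -1, 0) → π⊥ ≈ (-1.0000, +1.0000); max(|x|,|y|,|x±y|/√2) = 1.4142 > 1 ⇒ ∉ W
candidate 3: n = (1, -1, 1, 0) → π⊥ ≈ (+1.7071, -1.7071); max(|x|,|y|,|x±y|/√2) = 2.4142 > 1 ⇒ ∉ W
candidate 4: n = (-3, -1, 0, 0) → π⊥ ≈ (-2.2929, -0.7071); max(|x|,|y|,|x±y|/√2) = 2.2929 > 1 ⇒ ∉ W
candidate 5: n = (-1, -1, 0, -1) → π⊥ ≈ (-1.0000, -1.4142); max(|x|,|y|,|x±y|/√2) = 1.7071 > 1 ⇒ ∉ W
candidate 6: n = (-3, -1, 0, -1) → π⊥ ≈ (-3.0000, -1.4142); max(|x|,|y|,|x±y|/√2) = 3.1213 > 1 ⇒ ∉ W
candidate 7: n = (-1, 0, 0, -1) → π⊥ ≈ (-1.7071, -0.7071); max(|x|,|y|,|x±y|/√2) = 1.7071 > 1 ⇒ ∉ W
candidate 8: n = (0, 1, -1, 1) → π⊥ ≈ (+0.0000, +2.4142); max(|x|,|y|,|x±y|/√2) = 2.4142 > 1 ⇒ ∉ W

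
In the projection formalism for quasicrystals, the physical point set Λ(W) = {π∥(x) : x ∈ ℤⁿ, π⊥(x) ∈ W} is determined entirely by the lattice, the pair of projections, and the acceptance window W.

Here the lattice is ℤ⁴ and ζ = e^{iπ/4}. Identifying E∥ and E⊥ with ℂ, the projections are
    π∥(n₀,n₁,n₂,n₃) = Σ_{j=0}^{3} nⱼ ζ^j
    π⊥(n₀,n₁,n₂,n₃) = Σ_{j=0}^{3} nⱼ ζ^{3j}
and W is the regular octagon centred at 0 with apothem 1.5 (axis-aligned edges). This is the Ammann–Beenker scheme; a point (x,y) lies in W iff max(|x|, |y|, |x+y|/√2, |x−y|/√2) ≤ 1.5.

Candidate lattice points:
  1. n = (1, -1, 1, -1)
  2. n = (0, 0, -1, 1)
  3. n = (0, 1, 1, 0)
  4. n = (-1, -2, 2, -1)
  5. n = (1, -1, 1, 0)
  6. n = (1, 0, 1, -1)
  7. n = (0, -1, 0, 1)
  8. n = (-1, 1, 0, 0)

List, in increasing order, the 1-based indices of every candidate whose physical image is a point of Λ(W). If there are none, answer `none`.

3, 7

π⊥(n) = n₀ + n₁ζ³ + n₂ζ⁶ + n₃ζ⁹ where ζ = e^{iπ/4}.
#1 (1, -1, 1, -1): internal (1.00000, -2.41421); octagon support 2.41421 vs apothem 1.5 → ∉ W
#2 (0, 0, -1, 1): internal (0.70711, 1.70711); octagon support 1.70711 vs apothem 1.5 → ∉ W
#3 (0, 1, 1, 0): internal (-0.70711, -0.29289); octagon support 0.70711 vs apothem 1.5 → ∈ W
#4 (-1, -2, 2, -1): internal (-0.29289, -4.12132); octagon support 4.12132 vs apothem 1.5 → ∉ W
#5 (1, -1, 1, 0): internal (1.70711, -1.70711); octagon support 2.41421 vs apothem 1.5 → ∉ W
#6 (1, 0, 1, -1): internal (0.29289, -1.70711); octagon support 1.70711 vs apothem 1.5 → ∉ W
#7 (0, -1, 0, 1): internal (1.41421, 0.00000); octagon support 1.41421 vs apothem 1.5 → ∈ W
#8 (-1, 1, 0, 0): internal (-1.70711, 0.70711); octagon support 1.70711 vs apothem 1.5 → ∉ W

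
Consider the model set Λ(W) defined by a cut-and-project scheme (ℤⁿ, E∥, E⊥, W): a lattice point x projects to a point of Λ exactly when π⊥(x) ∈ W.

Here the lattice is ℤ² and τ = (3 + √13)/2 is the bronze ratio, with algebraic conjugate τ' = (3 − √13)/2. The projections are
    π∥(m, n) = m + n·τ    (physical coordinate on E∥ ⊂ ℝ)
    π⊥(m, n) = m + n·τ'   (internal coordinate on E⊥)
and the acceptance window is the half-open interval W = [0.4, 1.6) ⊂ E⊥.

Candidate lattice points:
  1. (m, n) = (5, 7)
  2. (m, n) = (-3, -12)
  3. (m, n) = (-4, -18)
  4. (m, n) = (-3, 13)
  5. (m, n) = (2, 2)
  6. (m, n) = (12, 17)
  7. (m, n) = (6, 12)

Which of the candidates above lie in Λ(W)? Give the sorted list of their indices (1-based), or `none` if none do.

Compute τ' = (3−√13)/2 = -0.302776, so π⊥(m,n) = m -0.302776·n.
[1] lift (5,7): star map gives 2.880571; window check 0.4 ≤ 2.880571 < 1.6 is false → out
[2] lift (-3,-12): star map gives 0.633308; window check 0.4 ≤ 0.633308 < 1.6 is true → IN Λ
[3] lift (-4,-18): star map gives 1.449961; window check 0.4 ≤ 1.449961 < 1.6 is true → IN Λ
[4] lift (-3,13): star map gives -6.936083; window check 0.4 ≤ -6.936083 < 1.6 is false → out
[5] lift (2,2): star map gives 1.394449; window check 0.4 ≤ 1.394449 < 1.6 is true → IN Λ
[6] lift (12,17): star map gives 6.852814; window check 0.4 ≤ 6.852814 < 1.6 is false → out
[7] lift (6,12): star map gives 2.366692; window check 0.4 ≤ 2.366692 < 1.6 is false → out

2, 3, 5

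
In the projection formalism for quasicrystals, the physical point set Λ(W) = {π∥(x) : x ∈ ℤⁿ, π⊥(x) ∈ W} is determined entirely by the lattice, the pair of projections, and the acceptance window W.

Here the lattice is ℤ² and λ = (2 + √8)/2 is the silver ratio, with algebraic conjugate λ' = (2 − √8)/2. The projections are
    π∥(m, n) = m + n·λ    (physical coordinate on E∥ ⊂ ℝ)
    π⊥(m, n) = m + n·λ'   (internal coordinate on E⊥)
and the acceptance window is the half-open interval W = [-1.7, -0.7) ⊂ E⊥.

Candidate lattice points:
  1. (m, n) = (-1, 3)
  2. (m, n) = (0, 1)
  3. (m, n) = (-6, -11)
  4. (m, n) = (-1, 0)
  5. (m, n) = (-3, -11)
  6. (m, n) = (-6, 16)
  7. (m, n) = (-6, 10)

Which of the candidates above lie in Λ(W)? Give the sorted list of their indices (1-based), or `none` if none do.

3, 4

Compute λ' = (2−√8)/2 = -0.414214, so π⊥(m,n) = m -0.414214·n.
#1 (-1,3): internal coord -1 + (3)·λ' = -2.242641; -2.242641 ∉ [-1.7, -0.7) → out
#2 (0,1): internal coord 0 + (1)·λ' = -0.414214; -0.414214 ∉ [-1.7, -0.7) → out
#3 (-6,-11): internal coord -6 + (-11)·λ' = -1.443651; -1.443651 ∈ [-1.7, -0.7) → IN Λ
#4 (-1,0): internal coord -1 + (0)·λ' = -1.000000; -1.000000 ∈ [-1.7, -0.7) → IN Λ
#5 (-3,-11): internal coord -3 + (-11)·λ' = +1.556349; +1.556349 ∉ [-1.7, -0.7) → out
#6 (-6,16): internal coord -6 + (16)·λ' = -12.627417; -12.627417 ∉ [-1.7, -0.7) → out
#7 (-6,10): internal coord -6 + (10)·λ' = -10.142136; -10.142136 ∉ [-1.7, -0.7) → out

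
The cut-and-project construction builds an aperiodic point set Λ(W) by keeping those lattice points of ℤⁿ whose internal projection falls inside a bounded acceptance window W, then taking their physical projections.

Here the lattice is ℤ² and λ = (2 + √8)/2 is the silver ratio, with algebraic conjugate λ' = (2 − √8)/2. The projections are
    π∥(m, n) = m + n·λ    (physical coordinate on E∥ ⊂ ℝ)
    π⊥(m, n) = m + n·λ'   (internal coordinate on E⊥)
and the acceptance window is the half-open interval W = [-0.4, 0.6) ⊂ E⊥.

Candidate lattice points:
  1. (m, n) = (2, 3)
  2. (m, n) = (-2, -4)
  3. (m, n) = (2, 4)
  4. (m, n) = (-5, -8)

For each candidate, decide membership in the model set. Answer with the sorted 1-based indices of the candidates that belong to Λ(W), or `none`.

2, 3

Numerically λ ≈ 2.41421 and λ' = −1/λ ≈ -0.41421.
#1 (2,3): internal coord 2 + (3)·λ' = +0.75736; +0.75736 ∉ [-0.4, 0.6) → out
#2 (-2,-4): internal coord -2 + (-4)·λ' = -0.34315; -0.34315 ∈ [-0.4, 0.6) → IN Λ
#3 (2,4): internal coord 2 + (4)·λ' = +0.34315; +0.34315 ∈ [-0.4, 0.6) → IN Λ
#4 (-5,-8): internal coord -5 + (-8)·λ' = -1.68629; -1.68629 ∉ [-0.4, 0.6) → out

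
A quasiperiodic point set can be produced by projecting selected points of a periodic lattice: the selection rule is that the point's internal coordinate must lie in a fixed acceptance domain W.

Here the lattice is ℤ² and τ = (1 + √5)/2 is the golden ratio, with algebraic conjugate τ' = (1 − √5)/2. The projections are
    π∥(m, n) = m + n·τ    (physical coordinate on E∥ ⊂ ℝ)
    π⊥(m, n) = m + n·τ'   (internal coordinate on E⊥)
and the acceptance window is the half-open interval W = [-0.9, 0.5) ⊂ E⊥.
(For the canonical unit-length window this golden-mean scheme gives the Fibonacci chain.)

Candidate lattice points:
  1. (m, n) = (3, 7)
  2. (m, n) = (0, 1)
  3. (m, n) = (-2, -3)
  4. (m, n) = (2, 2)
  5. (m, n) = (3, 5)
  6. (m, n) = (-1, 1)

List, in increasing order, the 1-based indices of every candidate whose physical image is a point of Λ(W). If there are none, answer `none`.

2, 3, 5

τ' = (1−√5)/2 ≈ -0.61803.
candidate 1: (m,n)=(3,7) → π∥ = 3+7·τ ≈ 14.32624, π⊥ = 3+7·τ' ≈ -1.32624 ∉ [-0.9, 0.5) ⇒ out
candidate 2: (m,n)=(0,1) → π∥ = 0+1·τ ≈ 1.61803, π⊥ = 0+1·τ' ≈ -0.61803 ∈ [-0.9, 0.5) ⇒ IN Λ
candidate 3: (m,n)=(-2,-3) → π∥ = -2-3·τ ≈ -6.85410, π⊥ = -2-3·τ' ≈ -0.14590 ∈ [-0.9, 0.5) ⇒ IN Λ
candidate 4: (m,n)=(2,2) → π∥ = 2+2·τ ≈ 5.23607, π⊥ = 2+2·τ' ≈ 0.76393 ∉ [-0.9, 0.5) ⇒ out
candidate 5: (m,n)=(3,5) → π∥ = 3+5·τ ≈ 11.09017, π⊥ = 3+5·τ' ≈ -0.09017 ∈ [-0.9, 0.5) ⇒ IN Λ
candidate 6: (m,n)=(-1,1) → π∥ = -1+1·τ ≈ 0.61803, π⊥ = -1+1·τ' ≈ -1.61803 ∉ [-0.9, 0.5) ⇒ out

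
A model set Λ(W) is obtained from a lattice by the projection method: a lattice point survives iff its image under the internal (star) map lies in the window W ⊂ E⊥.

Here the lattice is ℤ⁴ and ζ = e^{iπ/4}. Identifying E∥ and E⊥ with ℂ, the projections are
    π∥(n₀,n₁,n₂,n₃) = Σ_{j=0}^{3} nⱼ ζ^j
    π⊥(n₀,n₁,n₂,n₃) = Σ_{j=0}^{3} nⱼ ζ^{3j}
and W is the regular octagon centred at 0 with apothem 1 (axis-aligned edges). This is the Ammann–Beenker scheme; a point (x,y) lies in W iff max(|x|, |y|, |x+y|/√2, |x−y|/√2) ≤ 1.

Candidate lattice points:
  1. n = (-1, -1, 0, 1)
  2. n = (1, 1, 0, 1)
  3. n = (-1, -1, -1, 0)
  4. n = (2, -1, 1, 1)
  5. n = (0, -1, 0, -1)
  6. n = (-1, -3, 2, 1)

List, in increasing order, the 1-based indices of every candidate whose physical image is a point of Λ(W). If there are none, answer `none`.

1, 3

With ζ = e^{iπ/4} the internal vectors are ζ^0,ζ^3,ζ^6,ζ^9.
#1 (-1, -1, 0, 1): internal (0.41421, 0.00000); octagon support 0.41421 vs apothem 1 → ∈ W
#2 (1, 1, 0, 1): internal (1.00000, 1.41421); octagon support 1.70711 vs apothem 1 → ∉ W
#3 (-1, -1, -1, 0): internal (-0.29289, 0.29289); octagon support 0.41421 vs apothem 1 → ∈ W
#4 (2, -1, 1, 1): internal (3.41421, -1.00000); octagon support 3.41421 vs apothem 1 → ∉ W
#5 (0, -1, 0, -1): internal (0.00000, -1.41421); octagon support 1.41421 vs apothem 1 → ∉ W
#6 (-1, -3, 2, 1): internal (1.82843, -3.41421); octagon support 3.70711 vs apothem 1 → ∉ W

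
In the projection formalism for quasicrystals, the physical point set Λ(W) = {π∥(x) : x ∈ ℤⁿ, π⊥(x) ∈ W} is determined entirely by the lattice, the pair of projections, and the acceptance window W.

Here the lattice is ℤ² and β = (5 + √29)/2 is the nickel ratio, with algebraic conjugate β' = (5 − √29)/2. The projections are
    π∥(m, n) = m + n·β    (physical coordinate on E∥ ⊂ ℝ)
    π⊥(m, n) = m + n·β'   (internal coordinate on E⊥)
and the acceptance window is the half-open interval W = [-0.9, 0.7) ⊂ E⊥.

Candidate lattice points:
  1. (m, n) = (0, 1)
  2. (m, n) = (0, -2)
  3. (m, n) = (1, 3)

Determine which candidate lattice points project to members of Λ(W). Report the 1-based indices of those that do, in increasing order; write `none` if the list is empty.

1, 2, 3

Numerically β ≈ 5.192582 and β' = −1/β ≈ -0.192582.
#1 (0,1): internal coord 0 + (1)·β' = -0.192582; -0.192582 ∈ [-0.9, 0.7) → IN Λ
#2 (0,-2): internal coord 0 + (-2)·β' = +0.385165; +0.385165 ∈ [-0.9, 0.7) → IN Λ
#3 (1,3): internal coord 1 + (3)·β' = +0.422253; +0.422253 ∈ [-0.9, 0.7) → IN Λ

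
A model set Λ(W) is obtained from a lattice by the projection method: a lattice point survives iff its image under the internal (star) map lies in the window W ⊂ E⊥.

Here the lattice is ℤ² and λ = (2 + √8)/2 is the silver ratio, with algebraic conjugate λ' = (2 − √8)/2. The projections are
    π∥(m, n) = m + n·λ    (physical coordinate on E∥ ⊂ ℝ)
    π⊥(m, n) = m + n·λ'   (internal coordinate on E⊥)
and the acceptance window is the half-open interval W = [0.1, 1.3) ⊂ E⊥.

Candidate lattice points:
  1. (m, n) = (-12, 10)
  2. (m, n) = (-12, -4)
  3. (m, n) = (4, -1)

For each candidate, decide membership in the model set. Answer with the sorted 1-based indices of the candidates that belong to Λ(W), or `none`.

none

Numerically λ ≈ 2.414214 and λ' = −1/λ ≈ -0.414214.
[1] lift (-12,10): star map gives -16.142136; window check 0.1 ≤ -16.142136 < 1.3 is false → out
[2] lift (-12,-4): star map gives -10.343146; window check 0.1 ≤ -10.343146 < 1.3 is false → out
[3] lift (4,-1): star map gives 4.414214; window check 0.1 ≤ 4.414214 < 1.3 is false → out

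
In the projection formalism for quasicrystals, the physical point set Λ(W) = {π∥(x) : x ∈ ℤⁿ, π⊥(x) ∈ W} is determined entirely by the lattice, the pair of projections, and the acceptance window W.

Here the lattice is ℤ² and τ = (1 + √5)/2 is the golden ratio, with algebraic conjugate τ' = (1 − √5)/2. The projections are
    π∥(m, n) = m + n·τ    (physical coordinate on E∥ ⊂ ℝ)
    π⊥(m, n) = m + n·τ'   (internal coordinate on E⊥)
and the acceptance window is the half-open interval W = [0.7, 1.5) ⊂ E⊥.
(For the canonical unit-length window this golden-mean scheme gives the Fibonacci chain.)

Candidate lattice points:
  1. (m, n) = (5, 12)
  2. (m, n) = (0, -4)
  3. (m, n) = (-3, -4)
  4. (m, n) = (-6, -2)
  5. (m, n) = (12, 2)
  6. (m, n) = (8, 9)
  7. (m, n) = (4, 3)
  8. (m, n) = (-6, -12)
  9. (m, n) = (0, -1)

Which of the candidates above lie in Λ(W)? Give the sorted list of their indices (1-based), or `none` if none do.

Numerically τ ≈ 1.6180 and τ' = −1/τ ≈ -0.6180.
[1] lift (5,12): star map gives -2.4164; window check 0.7 ≤ -2.4164 < 1.5 is false → out
[2] lift (0,-4): star map gives 2.4721; window check 0.7 ≤ 2.4721 < 1.5 is false → out
[3] lift (-3,-4): star map gives -0.5279; window check 0.7 ≤ -0.5279 < 1.5 is false → out
[4] lift (-6,-2): star map gives -4.7639; window check 0.7 ≤ -4.7639 < 1.5 is false → out
[5] lift (12,2): star map gives 10.7639; window check 0.7 ≤ 10.7639 < 1.5 is false → out
[6] lift (8,9): star map gives 2.4377; window check 0.7 ≤ 2.4377 < 1.5 is false → out
[7] lift (4,3): star map gives 2.1459; window check 0.7 ≤ 2.1459 < 1.5 is false → out
[8] lift (-6,-12): star map gives 1.4164; window check 0.7 ≤ 1.4164 < 1.5 is true → IN Λ
[9] lift (0,-1): star map gives 0.6180; window check 0.7 ≤ 0.6180 < 1.5 is false → out

8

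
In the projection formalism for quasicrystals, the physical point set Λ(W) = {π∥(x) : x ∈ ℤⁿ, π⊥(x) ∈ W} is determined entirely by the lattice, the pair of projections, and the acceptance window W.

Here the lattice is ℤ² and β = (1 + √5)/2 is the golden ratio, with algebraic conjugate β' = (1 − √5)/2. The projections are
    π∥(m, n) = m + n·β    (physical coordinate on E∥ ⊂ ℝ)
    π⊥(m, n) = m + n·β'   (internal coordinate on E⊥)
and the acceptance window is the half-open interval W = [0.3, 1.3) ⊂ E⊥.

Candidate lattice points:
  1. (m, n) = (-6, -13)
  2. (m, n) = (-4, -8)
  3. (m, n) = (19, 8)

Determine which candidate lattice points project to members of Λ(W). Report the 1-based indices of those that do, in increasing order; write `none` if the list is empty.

2

Numerically β ≈ 1.618034 and β' = −1/β ≈ -0.618034.
#1 (-6,-13): internal coord -6 + (-13)·β' = +2.034442; +2.034442 ∉ [0.3, 1.3) → out
#2 (-4,-8): internal coord -4 + (-8)·β' = +0.944272; +0.944272 ∈ [0.3, 1.3) → IN Λ
#3 (19,8): internal coord 19 + (8)·β' = +14.055728; +14.055728 ∉ [0.3, 1.3) → out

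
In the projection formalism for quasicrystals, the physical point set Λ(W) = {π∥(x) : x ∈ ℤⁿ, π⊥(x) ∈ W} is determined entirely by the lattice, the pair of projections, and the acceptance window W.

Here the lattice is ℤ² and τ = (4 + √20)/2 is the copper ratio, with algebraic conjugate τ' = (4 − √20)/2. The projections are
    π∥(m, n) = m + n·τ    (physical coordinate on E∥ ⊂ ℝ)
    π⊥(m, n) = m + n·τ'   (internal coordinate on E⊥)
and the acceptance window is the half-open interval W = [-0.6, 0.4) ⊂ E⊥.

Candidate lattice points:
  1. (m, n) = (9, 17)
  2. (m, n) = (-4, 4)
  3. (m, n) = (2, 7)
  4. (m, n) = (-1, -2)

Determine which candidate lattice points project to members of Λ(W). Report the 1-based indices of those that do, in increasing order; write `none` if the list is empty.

3, 4

Numerically τ ≈ 4.23607 and τ' = −1/τ ≈ -0.23607.
#1 (9,17): internal coord 9 + (17)·τ' = +4.98684; +4.98684 ∉ [-0.6, 0.4) → out
#2 (-4,4): internal coord -4 + (4)·τ' = -4.94427; -4.94427 ∉ [-0.6, 0.4) → out
#3 (2,7): internal coord 2 + (7)·τ' = +0.34752; +0.34752 ∈ [-0.6, 0.4) → IN Λ
#4 (-1,-2): internal coord -1 + (-2)·τ' = -0.52786; -0.52786 ∈ [-0.6, 0.4) → IN Λ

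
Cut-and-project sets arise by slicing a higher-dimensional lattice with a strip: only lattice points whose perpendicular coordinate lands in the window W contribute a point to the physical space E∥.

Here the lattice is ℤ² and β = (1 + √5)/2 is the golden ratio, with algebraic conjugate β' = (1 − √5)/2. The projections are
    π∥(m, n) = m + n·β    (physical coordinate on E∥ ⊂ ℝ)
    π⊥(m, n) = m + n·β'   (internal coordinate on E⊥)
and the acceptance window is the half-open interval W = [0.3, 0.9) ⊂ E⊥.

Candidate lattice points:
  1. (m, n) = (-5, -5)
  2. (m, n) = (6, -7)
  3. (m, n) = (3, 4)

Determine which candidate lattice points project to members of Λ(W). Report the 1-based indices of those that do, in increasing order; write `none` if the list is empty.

3

β' = (1−√5)/2 ≈ -0.618034.
candidate 1: (m,n)=(-5,-5) → π∥ = -5-5·β ≈ -13.090170, π⊥ = -5-5·β' ≈ -1.909830 ∉ [0.3, 0.9) ⇒ out
candidate 2: (m,n)=(6,-7) → π∥ = 6-7·β ≈ -5.326238, π⊥ = 6-7·β' ≈ 10.326238 ∉ [0.3, 0.9) ⇒ out
candidate 3: (m,n)=(3,4) → π∥ = 3+4·β ≈ 9.472136, π⊥ = 3+4·β' ≈ 0.527864 ∈ [0.3, 0.9) ⇒ IN Λ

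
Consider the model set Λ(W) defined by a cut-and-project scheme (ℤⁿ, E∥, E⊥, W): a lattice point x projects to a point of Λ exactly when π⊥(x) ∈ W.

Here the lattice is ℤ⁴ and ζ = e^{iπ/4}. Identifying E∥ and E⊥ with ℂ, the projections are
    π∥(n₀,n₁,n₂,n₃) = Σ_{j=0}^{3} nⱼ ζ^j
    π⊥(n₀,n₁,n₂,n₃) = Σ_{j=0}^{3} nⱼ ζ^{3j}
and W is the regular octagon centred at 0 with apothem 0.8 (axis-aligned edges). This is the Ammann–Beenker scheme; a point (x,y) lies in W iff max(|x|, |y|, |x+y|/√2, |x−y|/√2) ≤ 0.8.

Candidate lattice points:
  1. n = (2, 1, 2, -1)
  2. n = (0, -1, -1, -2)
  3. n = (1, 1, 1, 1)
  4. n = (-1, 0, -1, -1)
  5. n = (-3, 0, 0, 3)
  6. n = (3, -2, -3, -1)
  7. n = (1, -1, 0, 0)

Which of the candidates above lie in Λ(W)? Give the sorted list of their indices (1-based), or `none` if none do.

π⊥(n) = n₀ + n₁ζ³ + n₂ζ⁶ + n₃ζ⁹ where ζ = e^{iπ/4}.
#1 (2, 1, 2, -1): internal (0.58579, -2.00000); octagon support 2.00000 vs apothem 0.8 → ∉ W
#2 (0, -1, -1, -2): internal (-0.70711, -1.12132); octagon support 1.29289 vs apothem 0.8 → ∉ W
#3 (1, 1, 1, 1): internal (1.00000, 0.41421); octagon support 1.00000 vs apothem 0.8 → ∉ W
#4 (-1, 0, -1, -1): internal (-1.70711, 0.29289); octagon support 1.70711 vs apothem 0.8 → ∉ W
#5 (-3, 0, 0, 3): internal (-0.87868, 2.12132); octagon support 2.12132 vs apothem 0.8 → ∉ W
#6 (3, -2, -3, -1): internal (3.70711, 0.87868); octagon support 3.70711 vs apothem 0.8 → ∉ W
#7 (1, -1, 0, 0): internal (1.70711, -0.70711); octagon support 1.70711 vs apothem 0.8 → ∉ W

none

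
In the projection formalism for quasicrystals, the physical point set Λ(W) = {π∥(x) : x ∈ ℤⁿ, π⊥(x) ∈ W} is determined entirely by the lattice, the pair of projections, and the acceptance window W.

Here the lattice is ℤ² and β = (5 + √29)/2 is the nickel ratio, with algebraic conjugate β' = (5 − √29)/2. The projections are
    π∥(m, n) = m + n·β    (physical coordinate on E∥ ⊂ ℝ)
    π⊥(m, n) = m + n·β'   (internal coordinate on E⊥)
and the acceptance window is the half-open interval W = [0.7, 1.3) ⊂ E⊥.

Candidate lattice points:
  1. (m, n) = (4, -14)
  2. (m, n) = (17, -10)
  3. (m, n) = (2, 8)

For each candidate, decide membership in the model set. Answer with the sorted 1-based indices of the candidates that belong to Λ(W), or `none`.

none

Numerically β ≈ 5.1926 and β' = −1/β ≈ -0.1926.
[1] lift (4,-14): star map gives 6.6962; window check 0.7 ≤ 6.6962 < 1.3 is false → out
[2] lift (17,-10): star map gives 18.9258; window check 0.7 ≤ 18.9258 < 1.3 is false → out
[3] lift (2,8): star map gives 0.4593; window check 0.7 ≤ 0.4593 < 1.3 is false → out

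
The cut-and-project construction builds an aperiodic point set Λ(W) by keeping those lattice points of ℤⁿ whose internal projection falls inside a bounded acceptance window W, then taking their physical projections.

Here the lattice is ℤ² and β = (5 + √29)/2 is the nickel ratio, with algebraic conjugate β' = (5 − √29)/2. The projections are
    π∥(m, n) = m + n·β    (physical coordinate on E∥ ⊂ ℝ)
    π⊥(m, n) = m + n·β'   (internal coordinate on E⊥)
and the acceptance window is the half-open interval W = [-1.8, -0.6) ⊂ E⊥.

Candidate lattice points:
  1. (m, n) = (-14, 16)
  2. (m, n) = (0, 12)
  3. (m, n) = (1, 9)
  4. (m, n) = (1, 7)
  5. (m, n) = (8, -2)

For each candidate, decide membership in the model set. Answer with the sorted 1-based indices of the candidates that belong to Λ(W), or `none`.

3

β' = (5−√29)/2 ≈ -0.192582.
candidate 1: (m,n)=(-14,16) → π∥ = -14+16·β ≈ 69.081318, π⊥ = -14+16·β' ≈ -17.081318 ∉ [-1.8, -0.6) ⇒ out
candidate 2: (m,n)=(0,12) → π∥ = 0+12·β ≈ 62.310989, π⊥ = 0+12·β' ≈ -2.310989 ∉ [-1.8, -0.6) ⇒ out
candidate 3: (m,n)=(1,9) → π∥ = 1+9·β ≈ 47.733242, π⊥ = 1+9·β' ≈ -0.733242 ∈ [-1.8, -0.6) ⇒ IN Λ
candidate 4: (m,n)=(1,7) → π∥ = 1+7·β ≈ 37.348077, π⊥ = 1+7·β' ≈ -0.348077 ∉ [-1.8, -0.6) ⇒ out
candidate 5: (m,n)=(8,-2) → π∥ = 8-2·β ≈ -2.385165, π⊥ = 8-2·β' ≈ 8.385165 ∉ [-1.8, -0.6) ⇒ out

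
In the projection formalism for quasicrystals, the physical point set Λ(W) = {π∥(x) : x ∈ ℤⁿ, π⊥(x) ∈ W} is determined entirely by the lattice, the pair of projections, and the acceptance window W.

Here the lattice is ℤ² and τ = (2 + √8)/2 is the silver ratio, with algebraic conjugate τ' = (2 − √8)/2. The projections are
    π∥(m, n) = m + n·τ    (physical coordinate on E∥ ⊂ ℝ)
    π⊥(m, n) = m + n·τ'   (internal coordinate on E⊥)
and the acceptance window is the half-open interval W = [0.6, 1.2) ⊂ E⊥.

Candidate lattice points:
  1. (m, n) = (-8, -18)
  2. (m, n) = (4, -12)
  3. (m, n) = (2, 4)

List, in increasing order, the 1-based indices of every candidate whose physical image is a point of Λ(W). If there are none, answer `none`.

Compute τ' = (2−√8)/2 = -0.41421, so π⊥(m,n) = m -0.41421·n.
candidate 1: (m,n)=(-8,-18) → π∥ = -8-18·τ ≈ -51.45584, π⊥ = -8-18·τ' ≈ -0.54416 ∉ [0.6, 1.2) ⇒ out
candidate 2: (m,n)=(4,-12) → π∥ = 4-12·τ ≈ -24.97056, π⊥ = 4-12·τ' ≈ 8.97056 ∉ [0.6, 1.2) ⇒ out
candidate 3: (m,n)=(2,4) → π∥ = 2+4·τ ≈ 11.65685, π⊥ = 2+4·τ' ≈ 0.34315 ∉ [0.6, 1.2) ⇒ out

none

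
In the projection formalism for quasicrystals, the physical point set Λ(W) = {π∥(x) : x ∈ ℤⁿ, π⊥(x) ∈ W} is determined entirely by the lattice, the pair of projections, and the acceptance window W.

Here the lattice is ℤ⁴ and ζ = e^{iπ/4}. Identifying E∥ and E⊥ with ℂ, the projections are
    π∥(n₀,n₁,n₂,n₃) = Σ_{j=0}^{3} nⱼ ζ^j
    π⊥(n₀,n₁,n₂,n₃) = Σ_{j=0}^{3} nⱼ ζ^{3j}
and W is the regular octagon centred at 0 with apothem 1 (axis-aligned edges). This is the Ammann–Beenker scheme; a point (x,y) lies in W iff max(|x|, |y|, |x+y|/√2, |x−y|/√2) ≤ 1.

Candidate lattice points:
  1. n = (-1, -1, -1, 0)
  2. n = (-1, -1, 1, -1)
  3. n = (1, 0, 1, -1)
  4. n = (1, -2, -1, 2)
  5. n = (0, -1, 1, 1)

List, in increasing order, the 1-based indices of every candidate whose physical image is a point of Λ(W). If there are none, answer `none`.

π⊥(n) = n₀ + n₁ζ³ + n₂ζ⁶ + n₃ζ⁹ where ζ = e^{iπ/4}.
#1 (-1, -1, -1, 0): internal (-0.292893, 0.292893); octagon support 0.414214 vs apothem 1 → ∈ W
#2 (-1, -1, 1, -1): internal (-1.000000, -2.414214); octagon support 2.414214 vs apothem 1 → ∉ W
#3 (1, 0, 1, -1): internal (0.292893, -1.707107); octagon support 1.707107 vs apothem 1 → ∉ W
#4 (1, -2, -1, 2): internal (3.828427, 1.000000); octagon support 3.828427 vs apothem 1 → ∉ W
#5 (0, -1, 1, 1): internal (1.414214, -1.000000); octagon support 1.707107 vs apothem 1 → ∉ W

1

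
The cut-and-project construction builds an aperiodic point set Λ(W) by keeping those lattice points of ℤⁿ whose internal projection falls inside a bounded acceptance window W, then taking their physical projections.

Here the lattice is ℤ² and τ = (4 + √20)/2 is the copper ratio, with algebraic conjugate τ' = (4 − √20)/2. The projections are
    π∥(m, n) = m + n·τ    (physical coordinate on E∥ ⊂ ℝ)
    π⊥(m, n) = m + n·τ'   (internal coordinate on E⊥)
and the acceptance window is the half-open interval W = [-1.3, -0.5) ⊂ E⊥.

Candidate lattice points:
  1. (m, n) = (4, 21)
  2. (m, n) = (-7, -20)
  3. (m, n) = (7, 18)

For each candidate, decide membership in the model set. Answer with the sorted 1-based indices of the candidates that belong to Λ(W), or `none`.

Numerically τ ≈ 4.2361 and τ' = −1/τ ≈ -0.2361.
candidate 1: (m,n)=(4,21) → π∥ = 4+21·τ ≈ 92.9574, π⊥ = 4+21·τ' ≈ -0.9574 ∈ [-1.3, -0.5) ⇒ IN Λ
candidate 2: (m,n)=(-7,-20) → π∥ = -7-20·τ ≈ -91.7214, π⊥ = -7-20·τ' ≈ -2.2786 ∉ [-1.3, -0.5) ⇒ out
candidate 3: (m,n)=(7,18) → π∥ = 7+18·τ ≈ 83.2492, π⊥ = 7+18·τ' ≈ 2.7508 ∉ [-1.3, -0.5) ⇒ out

1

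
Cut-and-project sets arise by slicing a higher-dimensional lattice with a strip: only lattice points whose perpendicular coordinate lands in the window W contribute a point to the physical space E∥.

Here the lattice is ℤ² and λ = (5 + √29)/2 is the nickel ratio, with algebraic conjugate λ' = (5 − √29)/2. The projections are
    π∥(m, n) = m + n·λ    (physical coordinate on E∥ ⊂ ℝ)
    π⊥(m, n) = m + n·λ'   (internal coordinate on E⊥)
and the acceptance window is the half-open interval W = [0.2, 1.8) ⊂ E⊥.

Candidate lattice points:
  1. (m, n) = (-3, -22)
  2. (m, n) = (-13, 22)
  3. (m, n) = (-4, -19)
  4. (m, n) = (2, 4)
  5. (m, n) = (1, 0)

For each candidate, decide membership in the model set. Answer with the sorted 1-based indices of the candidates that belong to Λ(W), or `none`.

1, 4, 5

Numerically λ ≈ 5.1926 and λ' = −1/λ ≈ -0.1926.
#1 (-3,-22): internal coord -3 + (-22)·λ' = +1.2368; +1.2368 ∈ [0.2, 1.8) → IN Λ
#2 (-13,22): internal coord -13 + (22)·λ' = -17.2368; -17.2368 ∉ [0.2, 1.8) → out
#3 (-4,-19): internal coord -4 + (-19)·λ' = -0.3409; -0.3409 ∉ [0.2, 1.8) → out
#4 (2,4): internal coord 2 + (4)·λ' = +1.2297; +1.2297 ∈ [0.2, 1.8) → IN Λ
#5 (1,0): internal coord 1 + (0)·λ' = +1.0000; +1.0000 ∈ [0.2, 1.8) → IN Λ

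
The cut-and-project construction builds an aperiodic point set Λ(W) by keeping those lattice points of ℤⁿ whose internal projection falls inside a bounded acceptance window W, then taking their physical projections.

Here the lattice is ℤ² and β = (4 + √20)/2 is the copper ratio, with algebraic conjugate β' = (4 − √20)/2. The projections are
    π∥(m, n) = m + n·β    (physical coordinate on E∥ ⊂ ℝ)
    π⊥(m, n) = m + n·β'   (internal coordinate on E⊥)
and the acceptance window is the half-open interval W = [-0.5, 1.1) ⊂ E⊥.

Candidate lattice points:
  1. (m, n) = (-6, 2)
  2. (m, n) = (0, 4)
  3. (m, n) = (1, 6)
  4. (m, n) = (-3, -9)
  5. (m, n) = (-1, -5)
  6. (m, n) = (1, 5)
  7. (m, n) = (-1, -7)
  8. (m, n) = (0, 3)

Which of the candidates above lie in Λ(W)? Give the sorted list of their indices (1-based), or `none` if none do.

Compute β' = (4−√20)/2 = -0.23607, so π⊥(m,n) = m -0.23607·n.
candidate 1: (m,n)=(-6,2) → π∥ = -6+2·β ≈ 2.47214, π⊥ = -6+2·β' ≈ -6.47214 ∉ [-0.5, 1.1) ⇒ out
candidate 2: (m,n)=(0,4) → π∥ = 0+4·β ≈ 16.94427, π⊥ = 0+4·β' ≈ -0.94427 ∉ [-0.5, 1.1) ⇒ out
candidate 3: (m,n)=(1,6) → π∥ = 1+6·β ≈ 26.41641, π⊥ = 1+6·β' ≈ -0.41641 ∈ [-0.5, 1.1) ⇒ IN Λ
candidate 4: (m,n)=(-3,-9) → π∥ = -3-9·β ≈ -41.12461, π⊥ = -3-9·β' ≈ -0.87539 ∉ [-0.5, 1.1) ⇒ out
candidate 5: (m,n)=(-1,-5) → π∥ = -1-5·β ≈ -22.18034, π⊥ = -1-5·β' ≈ 0.18034 ∈ [-0.5, 1.1) ⇒ IN Λ
candidate 6: (m,n)=(1,5) → π∥ = 1+5·β ≈ 22.18034, π⊥ = 1+5·β' ≈ -0.18034 ∈ [-0.5, 1.1) ⇒ IN Λ
candidate 7: (m,n)=(-1,-7) → π∥ = -1-7·β ≈ -30.65248, π⊥ = -1-7·β' ≈ 0.65248 ∈ [-0.5, 1.1) ⇒ IN Λ
candidate 8: (m,n)=(0,3) → π∥ = 0+3·β ≈ 12.70820, π⊥ = 0+3·β' ≈ -0.70820 ∉ [-0.5, 1.1) ⇒ out

3, 5, 6, 7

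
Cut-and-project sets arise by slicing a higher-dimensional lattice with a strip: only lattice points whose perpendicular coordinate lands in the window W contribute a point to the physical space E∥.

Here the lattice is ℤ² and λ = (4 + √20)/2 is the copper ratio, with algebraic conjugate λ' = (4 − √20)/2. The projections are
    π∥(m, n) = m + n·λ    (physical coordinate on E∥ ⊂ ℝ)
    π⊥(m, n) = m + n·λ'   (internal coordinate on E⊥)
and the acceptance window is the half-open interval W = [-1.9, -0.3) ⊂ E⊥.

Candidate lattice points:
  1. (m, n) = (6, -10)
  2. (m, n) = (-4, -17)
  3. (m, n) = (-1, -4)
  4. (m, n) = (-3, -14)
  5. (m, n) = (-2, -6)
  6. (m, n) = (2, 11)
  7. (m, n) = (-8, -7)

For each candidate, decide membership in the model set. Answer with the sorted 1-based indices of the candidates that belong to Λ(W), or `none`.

5, 6

Numerically λ ≈ 4.2361 and λ' = −1/λ ≈ -0.2361.
[1] lift (6,-10): star map gives 8.3607; window check -1.9 ≤ 8.3607 < -0.3 is false → out
[2] lift (-4,-17): star map gives 0.0132; window check -1.9 ≤ 0.0132 < -0.3 is false → out
[3] lift (-1,-4): star map gives -0.0557; window check -1.9 ≤ -0.0557 < -0.3 is false → out
[4] lift (-3,-14): star map gives 0.3050; window check -1.9 ≤ 0.3050 < -0.3 is false → out
[5] lift (-2,-6): star map gives -0.5836; window check -1.9 ≤ -0.5836 < -0.3 is true → IN Λ
[6] lift (2,11): star map gives -0.5967; window check -1.9 ≤ -0.5967 < -0.3 is true → IN Λ
[7] lift (-8,-7): star map gives -6.3475; window check -1.9 ≤ -6.3475 < -0.3 is false → out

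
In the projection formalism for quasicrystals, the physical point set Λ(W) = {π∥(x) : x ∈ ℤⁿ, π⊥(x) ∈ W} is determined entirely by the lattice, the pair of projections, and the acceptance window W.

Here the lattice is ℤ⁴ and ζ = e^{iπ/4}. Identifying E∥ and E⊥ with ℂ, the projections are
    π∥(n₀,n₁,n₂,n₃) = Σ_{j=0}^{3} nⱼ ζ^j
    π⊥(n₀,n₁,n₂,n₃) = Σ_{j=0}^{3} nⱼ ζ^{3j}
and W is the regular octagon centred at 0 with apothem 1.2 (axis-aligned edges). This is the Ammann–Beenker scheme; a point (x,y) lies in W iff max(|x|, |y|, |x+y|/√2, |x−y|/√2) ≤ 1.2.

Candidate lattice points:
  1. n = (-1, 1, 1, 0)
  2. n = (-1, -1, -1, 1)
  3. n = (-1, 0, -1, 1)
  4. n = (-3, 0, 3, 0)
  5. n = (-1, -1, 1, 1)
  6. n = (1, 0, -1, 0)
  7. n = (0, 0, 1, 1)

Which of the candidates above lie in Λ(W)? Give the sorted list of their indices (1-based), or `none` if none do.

2, 5, 7

Internal map: ζ^{3j} for j=0..3 gives (1,0), (−√2/2,√2/2), (0,−1), (√2/2,√2/2).
candidate 1: n = (-1, 1, 1, 0) → π⊥ ≈ (-1.70711, -0.29289); max(|x|,|y|,|x±y|/√2) = 1.70711 > 1.2 ⇒ ∉ W
candidate 2: n = (-1, -1, -1, 1) → π⊥ ≈ (+0.41421, +1.00000); max(|x|,|y|,|x±y|/√2) = 1.00000 ≤ 1.2 ⇒ ∈ W
candidate 3: n = (-1, 0, -1, 1) → π⊥ ≈ (-0.29289, +1.70711); max(|x|,|y|,|x±y|/√2) = 1.70711 > 1.2 ⇒ ∉ W
candidate 4: n = (-3, 0, 3, 0) → π⊥ ≈ (-3.00000, -3.00000); max(|x|,|y|,|x±y|/√2) = 4.24264 > 1.2 ⇒ ∉ W
candidate 5: n = (-1, -1, 1, 1) → π⊥ ≈ (+0.41421, -1.00000); max(|x|,|y|,|x±y|/√2) = 1.00000 ≤ 1.2 ⇒ ∈ W
candidate 6: n = (1, 0, -1, 0) → π⊥ ≈ (+1.00000, +1.00000); max(|x|,|y|,|x±y|/√2) = 1.41421 > 1.2 ⇒ ∉ W
candidate 7: n = (0, 0, 1, 1) → π⊥ ≈ (+0.70711, -0.29289); max(|x|,|y|,|x±y|/√2) = 0.70711 ≤ 1.2 ⇒ ∈ W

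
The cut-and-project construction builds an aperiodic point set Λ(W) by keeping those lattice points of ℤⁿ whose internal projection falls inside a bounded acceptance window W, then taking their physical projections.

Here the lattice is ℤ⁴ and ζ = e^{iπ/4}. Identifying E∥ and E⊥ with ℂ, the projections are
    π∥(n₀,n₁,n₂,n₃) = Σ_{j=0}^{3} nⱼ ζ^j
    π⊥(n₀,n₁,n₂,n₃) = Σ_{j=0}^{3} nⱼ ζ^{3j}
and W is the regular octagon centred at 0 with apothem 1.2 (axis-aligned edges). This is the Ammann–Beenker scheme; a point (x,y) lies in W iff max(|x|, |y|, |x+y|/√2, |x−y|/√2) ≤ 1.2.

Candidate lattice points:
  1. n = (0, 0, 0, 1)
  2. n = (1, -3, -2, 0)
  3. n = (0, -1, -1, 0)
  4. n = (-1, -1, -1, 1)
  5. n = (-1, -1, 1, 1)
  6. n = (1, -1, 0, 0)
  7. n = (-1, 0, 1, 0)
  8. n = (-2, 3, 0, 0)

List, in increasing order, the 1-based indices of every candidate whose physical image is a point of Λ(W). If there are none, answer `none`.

π⊥(n) = n₀ + n₁ζ³ + n₂ζ⁶ + n₃ζ⁹ where ζ = e^{iπ/4}.
candidate 1: n = (0, 0, 0, 1) → π⊥ ≈ (+0.707107, +0.707107); max(|x|,|y|,|x±y|/√2) = 1.000000 ≤ 1.2 ⇒ ∈ W
candidate 2: n = (1, -3, -2, 0) → π⊥ ≈ (+3.121320, -0.121320); max(|x|,|y|,|x±y|/√2) = 3.121320 > 1.2 ⇒ ∉ W
candidate 3: n = (0, -1, -1, 0) → π⊥ ≈ (+0.707107, +0.292893); max(|x|,|y|,|x±y|/√2) = 0.707107 ≤ 1.2 ⇒ ∈ W
candidate 4: n = (-1, -1, -1, 1) → π⊥ ≈ (+0.414214, +1.000000); max(|x|,|y|,|x±y|/√2) = 1.000000 ≤ 1.2 ⇒ ∈ W
candidate 5: n = (-1, -1, 1, 1) → π⊥ ≈ (+0.414214, -1.000000); max(|x|,|y|,|x±y|/√2) = 1.000000 ≤ 1.2 ⇒ ∈ W
candidate 6: n = (1, -1, 0, 0) → π⊥ ≈ (+1.707107, -0.707107); max(|x|,|y|,|x±y|/√2) = 1.707107 > 1.2 ⇒ ∉ W
candidate 7: n = (-1, 0, 1, 0) → π⊥ ≈ (-1.000000, -1.000000); max(|x|,|y|,|x±y|/√2) = 1.414214 > 1.2 ⇒ ∉ W
candidate 8: n = (-2, 3, 0, 0) → π⊥ ≈ (-4.121320, +2.121320); max(|x|,|y|,|x±y|/√2) = 4.414214 > 1.2 ⇒ ∉ W

1, 3, 4, 5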